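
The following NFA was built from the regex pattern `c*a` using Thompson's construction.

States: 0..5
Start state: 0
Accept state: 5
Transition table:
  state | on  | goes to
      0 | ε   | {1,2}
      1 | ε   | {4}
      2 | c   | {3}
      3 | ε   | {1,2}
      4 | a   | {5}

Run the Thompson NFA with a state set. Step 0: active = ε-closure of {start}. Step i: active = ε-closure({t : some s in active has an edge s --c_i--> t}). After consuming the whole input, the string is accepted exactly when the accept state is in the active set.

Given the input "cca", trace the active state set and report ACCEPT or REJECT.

Answer: ACCEPT

Trace:
start: ε-closure({0}) = {0,1,2,4}
'c' @ 1: {1,2,3,4}
'c' @ 2: {1,2,3,4}
'a' @ 3: {5}  [accepting]
final: {5}; accept 5 in set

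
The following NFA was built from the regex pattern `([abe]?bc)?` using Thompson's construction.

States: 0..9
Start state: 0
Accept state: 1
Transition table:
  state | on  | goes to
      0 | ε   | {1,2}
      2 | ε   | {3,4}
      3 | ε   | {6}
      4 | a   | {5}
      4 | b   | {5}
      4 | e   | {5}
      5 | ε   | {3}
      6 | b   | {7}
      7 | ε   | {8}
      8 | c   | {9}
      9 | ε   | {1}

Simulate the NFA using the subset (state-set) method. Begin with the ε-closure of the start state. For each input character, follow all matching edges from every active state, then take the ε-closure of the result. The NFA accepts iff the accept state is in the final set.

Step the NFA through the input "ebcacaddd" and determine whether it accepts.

start: ε-closure({0}) = {0,1,2,3,4,6}
'e' @ 1: {3,5,6}
'b' @ 2: {7,8}
'c' @ 3: {1,9}  (accept∈set)
'a' @ 4: {}  — dead — no transitions
rest 'caddd' ignored (set empty)
final: {}; accept 1 not in set

Answer: REJECT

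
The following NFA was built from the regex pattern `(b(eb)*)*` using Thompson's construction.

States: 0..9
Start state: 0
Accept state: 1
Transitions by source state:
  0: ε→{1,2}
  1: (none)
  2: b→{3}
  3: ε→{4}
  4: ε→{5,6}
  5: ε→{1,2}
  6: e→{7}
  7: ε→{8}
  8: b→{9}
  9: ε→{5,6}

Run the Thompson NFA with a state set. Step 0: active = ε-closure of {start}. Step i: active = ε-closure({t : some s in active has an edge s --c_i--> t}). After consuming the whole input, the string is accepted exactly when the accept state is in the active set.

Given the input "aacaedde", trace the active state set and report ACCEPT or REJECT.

start: ε-closure({0}) = {0,1,2}
'a' @ 1: {}  — state set empty
rest 'acaedde' ignored (set empty)
end set {} — state 1 not in

Answer: REJECT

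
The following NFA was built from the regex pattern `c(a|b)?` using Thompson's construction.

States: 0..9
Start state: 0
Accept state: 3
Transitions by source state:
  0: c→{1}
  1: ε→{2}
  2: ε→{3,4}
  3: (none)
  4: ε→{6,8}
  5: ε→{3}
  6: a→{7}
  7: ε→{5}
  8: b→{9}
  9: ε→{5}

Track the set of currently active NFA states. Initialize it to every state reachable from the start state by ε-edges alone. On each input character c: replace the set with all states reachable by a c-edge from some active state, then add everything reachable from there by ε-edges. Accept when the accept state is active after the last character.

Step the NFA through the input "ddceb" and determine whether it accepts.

S₀ = ε-closure({0}) = {0}
'd' @ 1: {}  — no active states
rest 'dceb' ignored (set empty)
after full input: {}  (accept=3 not in)

Answer: REJECT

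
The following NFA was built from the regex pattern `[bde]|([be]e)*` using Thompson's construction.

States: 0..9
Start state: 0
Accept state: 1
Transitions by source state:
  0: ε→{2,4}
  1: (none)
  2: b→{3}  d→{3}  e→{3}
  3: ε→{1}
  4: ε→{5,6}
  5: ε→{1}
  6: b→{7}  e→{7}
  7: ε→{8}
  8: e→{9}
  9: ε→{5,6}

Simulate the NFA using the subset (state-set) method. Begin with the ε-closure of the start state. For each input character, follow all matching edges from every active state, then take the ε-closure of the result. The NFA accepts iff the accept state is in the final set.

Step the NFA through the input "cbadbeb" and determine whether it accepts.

initial (ε-close {0}): {0,1,2,4,5,6}
'c' @ 1: {}  — state set empty
rest 'badbeb' ignored (set empty)
final: {}; accept 1 not in set

Answer: REJECT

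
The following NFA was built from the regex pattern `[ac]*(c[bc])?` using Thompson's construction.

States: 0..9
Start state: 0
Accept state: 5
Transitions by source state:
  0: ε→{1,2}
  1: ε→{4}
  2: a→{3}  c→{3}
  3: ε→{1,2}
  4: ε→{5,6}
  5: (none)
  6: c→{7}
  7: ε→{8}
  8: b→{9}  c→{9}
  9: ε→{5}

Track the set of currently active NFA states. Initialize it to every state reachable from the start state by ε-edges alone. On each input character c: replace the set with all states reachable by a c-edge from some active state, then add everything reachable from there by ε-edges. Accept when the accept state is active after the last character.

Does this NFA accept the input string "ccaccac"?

initial (ε-close {0}): {0,1,2,4,5,6}
'c' @ 1: {1,2,3,4,5,6,7,8}  ✓accept
'c' @ 2: {1,2,3,4,5,6,7,8,9}  ✓accept
'a' @ 3: {1,2,3,4,5,6}  ✓accept
'c' @ 4: {1,2,3,4,5,6,7,8}  ✓accept
'c' @ 5: {1,2,3,4,5,6,7,8,9}  ✓accept
'a' @ 6: {1,2,3,4,5,6}  ✓accept
'c' @ 7: {1,2,3,4,5,6,7,8}  ✓accept
end set {1,2,3,4,5,6,7,8} — state 5 in

Answer: ACCEPT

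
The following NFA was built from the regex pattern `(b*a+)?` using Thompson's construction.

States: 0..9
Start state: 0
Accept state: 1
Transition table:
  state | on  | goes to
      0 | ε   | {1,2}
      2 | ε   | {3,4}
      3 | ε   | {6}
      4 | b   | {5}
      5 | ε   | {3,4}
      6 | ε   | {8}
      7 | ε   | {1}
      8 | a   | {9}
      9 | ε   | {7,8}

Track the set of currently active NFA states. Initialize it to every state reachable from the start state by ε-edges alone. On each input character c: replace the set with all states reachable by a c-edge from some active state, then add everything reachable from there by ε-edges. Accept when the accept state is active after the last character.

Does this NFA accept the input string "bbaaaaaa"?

initial (ε-close {0}): {0,1,2,3,4,6,8}
'b' @ 1: {3,4,5,6,8}
'b' @ 2: {3,4,5,6,8}
'a' @ 3: {1,7,8,9}  [accepting]
'a' @ 4: {1,7,8,9}  [accepting]
'a' @ 5: {1,7,8,9}  [accepting]
'a' @ 6: {1,7,8,9}  [accepting]
'a' @ 7: {1,7,8,9}  [accepting]
'a' @ 8: {1,7,8,9}  [accepting]
after full input: {1,7,8,9}  (accept=1 in)

Answer: ACCEPT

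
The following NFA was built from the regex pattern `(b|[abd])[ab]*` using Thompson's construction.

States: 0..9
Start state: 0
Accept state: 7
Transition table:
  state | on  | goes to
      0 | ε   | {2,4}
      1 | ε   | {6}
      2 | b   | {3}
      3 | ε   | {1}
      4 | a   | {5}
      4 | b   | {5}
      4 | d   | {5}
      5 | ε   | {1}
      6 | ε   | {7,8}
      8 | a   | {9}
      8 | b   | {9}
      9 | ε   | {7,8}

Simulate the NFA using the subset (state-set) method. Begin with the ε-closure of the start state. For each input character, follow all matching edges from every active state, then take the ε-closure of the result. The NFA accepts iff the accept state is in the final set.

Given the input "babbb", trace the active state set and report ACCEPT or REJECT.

initial (ε-close {0}): {0,2,4}
'b' @ 1: {1,3,5,6,7,8}  (accept∈set)
'a' @ 2: {7,8,9}  (accept∈set)
'b' @ 3: {7,8,9}  (accept∈set)
'b' @ 4: {7,8,9}  (accept∈set)
'b' @ 5: {7,8,9}  (accept∈set)
after full input: {7,8,9}  (accept=7 in)

Answer: ACCEPT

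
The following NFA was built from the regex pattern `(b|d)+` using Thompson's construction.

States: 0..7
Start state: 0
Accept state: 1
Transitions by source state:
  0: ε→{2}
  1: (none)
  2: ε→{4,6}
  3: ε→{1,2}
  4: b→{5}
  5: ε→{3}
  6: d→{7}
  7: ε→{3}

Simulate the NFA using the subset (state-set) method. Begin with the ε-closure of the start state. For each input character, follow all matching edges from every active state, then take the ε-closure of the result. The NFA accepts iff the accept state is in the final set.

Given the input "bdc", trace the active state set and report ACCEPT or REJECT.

Answer: REJECT

Derivation:
S₀ = ε-closure({0}) = {0,2,4,6}
'b' @ 1: {1,2,3,4,5,6}  ✓accept
'd' @ 2: {1,2,3,4,6,7}  ✓accept
'c' @ 3: {}  — state set empty
after full input: {}  (accept=1 not in)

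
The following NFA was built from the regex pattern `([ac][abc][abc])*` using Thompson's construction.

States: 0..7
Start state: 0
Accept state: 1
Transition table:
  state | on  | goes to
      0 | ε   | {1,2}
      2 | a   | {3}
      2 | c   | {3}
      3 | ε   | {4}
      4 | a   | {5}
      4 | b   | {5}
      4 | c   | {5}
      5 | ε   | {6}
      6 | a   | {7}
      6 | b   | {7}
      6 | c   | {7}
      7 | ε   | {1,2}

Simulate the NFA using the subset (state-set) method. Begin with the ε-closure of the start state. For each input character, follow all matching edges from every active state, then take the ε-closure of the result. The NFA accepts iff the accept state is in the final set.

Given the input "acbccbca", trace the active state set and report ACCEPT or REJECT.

initial (ε-close {0}): {0,1,2}
'a' @ 1: {3,4}
'c' @ 2: {5,6}
'b' @ 3: {1,2,7}  ✓accept
'c' @ 4: {3,4}
'c' @ 5: {5,6}
'b' @ 6: {1,2,7}  ✓accept
'c' @ 7: {3,4}
'a' @ 8: {5,6}
final: {5,6}; accept 1 not in set

Answer: REJECT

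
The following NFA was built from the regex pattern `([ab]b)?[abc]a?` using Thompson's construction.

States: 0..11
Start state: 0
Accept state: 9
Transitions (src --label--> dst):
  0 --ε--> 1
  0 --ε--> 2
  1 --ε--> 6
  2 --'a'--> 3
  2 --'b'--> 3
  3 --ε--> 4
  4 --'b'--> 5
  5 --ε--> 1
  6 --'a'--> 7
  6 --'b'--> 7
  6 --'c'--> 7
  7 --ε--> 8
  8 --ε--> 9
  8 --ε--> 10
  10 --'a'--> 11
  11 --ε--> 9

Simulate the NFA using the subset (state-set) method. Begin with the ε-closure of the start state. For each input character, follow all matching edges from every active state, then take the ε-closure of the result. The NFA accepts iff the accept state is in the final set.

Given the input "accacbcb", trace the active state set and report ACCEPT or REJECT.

Answer: REJECT

Trace:
start: ε-closure({0}) = {0,1,2,6}
'a' @ 1: {3,4,7,8,9,10}  (accept∈set)
'c' @ 2: {}  — dead — no transitions
rest 'cacbcb' ignored (set empty)
final: {}; accept 9 not in set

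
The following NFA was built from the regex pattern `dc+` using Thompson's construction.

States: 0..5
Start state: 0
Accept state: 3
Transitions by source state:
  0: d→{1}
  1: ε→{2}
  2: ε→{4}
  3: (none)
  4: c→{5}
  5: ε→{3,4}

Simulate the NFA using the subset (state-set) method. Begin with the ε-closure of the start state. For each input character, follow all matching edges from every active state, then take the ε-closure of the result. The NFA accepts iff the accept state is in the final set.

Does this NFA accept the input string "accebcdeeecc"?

start: ε-closure({0}) = {0}
'a' @ 1: {}  — no active states
rest 'ccebcdeeecc' ignored (set empty)
final: {}; accept 3 not in set

Answer: REJECT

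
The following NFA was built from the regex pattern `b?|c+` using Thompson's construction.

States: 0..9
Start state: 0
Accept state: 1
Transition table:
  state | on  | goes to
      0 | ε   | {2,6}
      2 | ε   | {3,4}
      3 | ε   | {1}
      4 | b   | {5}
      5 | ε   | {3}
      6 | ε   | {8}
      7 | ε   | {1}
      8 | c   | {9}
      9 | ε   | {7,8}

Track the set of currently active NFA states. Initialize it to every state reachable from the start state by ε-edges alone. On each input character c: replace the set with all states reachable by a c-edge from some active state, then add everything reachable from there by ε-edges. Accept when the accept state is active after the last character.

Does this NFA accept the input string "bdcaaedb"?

Answer: REJECT

Steps:
initial (ε-close {0}): {0,1,2,3,4,6,8}
'b' @ 1: {1,3,5}  [accepting]
'd' @ 2: {}  — state set empty
rest 'caaedb' ignored (set empty)
final: {}; accept 1 not in set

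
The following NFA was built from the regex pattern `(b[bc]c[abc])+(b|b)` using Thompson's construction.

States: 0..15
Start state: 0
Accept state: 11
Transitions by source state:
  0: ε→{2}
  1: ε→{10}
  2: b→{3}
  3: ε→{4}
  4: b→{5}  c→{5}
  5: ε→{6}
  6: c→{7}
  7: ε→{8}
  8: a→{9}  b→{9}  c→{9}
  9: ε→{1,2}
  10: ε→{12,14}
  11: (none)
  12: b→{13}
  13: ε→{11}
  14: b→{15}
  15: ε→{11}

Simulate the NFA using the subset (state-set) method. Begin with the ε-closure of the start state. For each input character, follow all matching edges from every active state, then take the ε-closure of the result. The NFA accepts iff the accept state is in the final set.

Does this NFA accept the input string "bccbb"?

S₀ = ε-closure({0}) = {0,2}
'b' @ 1: {3,4}
'c' @ 2: {5,6}
'c' @ 3: {7,8}
'b' @ 4: {1,2,9,10,12,14}
'b' @ 5: {3,4,11,13,15}  [accepting]
final: {3,4,11,13,15}; accept 11 in set

Answer: ACCEPT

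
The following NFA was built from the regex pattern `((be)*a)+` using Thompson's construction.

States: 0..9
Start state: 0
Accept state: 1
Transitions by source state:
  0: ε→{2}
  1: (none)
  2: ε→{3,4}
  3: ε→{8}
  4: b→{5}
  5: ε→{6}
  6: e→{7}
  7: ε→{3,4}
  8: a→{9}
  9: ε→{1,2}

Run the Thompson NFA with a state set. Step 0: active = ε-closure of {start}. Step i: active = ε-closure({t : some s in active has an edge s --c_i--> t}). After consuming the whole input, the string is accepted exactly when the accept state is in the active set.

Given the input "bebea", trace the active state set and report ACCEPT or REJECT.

Answer: ACCEPT

Derivation:
S₀ = ε-closure({0}) = {0,2,3,4,8}
'b' @ 1: {5,6}
'e' @ 2: {3,4,7,8}
'b' @ 3: {5,6}
'e' @ 4: {3,4,7,8}
'a' @ 5: {1,2,3,4,8,9}  (accept∈set)
end set {1,2,3,4,8,9} — state 1 in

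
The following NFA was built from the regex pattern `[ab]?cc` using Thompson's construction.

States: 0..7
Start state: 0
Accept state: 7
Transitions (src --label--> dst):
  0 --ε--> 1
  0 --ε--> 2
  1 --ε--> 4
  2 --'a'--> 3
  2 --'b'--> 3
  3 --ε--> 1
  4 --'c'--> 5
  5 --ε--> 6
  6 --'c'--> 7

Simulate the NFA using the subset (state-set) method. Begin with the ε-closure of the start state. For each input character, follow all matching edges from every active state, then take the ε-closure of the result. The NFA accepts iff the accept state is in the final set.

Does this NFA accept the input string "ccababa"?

Answer: REJECT

Steps:
start: ε-closure({0}) = {0,1,2,4}
'c' @ 1: {5,6}
'c' @ 2: {7}  (accept∈set)
'a' @ 3: {}  — dead — no transitions
rest 'baba' ignored (set empty)
end set {} — state 7 not in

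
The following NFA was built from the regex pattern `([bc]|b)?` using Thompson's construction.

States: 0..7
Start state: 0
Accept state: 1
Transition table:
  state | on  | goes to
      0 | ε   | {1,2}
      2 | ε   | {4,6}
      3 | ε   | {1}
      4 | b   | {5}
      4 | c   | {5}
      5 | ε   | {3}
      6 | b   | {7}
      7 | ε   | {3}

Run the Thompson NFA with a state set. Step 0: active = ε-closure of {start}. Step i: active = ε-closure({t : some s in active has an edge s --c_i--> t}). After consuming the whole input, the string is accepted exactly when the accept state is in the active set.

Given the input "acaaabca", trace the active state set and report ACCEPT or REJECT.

Answer: REJECT

Trace:
S₀ = ε-closure({0}) = {0,1,2,4,6}
'a' @ 1: {}  — dead — no transitions
rest 'caaabca' ignored (set empty)
end set {} — state 1 not in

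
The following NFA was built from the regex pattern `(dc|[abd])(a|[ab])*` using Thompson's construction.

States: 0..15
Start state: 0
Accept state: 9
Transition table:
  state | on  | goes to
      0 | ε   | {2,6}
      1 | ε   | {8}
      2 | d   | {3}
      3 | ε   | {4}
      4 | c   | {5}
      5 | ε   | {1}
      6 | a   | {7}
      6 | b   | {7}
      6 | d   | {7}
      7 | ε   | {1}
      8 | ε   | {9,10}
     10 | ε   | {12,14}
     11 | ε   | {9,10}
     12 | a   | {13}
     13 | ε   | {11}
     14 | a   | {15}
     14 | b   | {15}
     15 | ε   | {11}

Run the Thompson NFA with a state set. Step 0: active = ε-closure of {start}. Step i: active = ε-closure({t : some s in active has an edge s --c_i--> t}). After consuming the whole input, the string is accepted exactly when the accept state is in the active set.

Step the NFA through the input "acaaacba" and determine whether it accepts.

Answer: REJECT

Derivation:
S₀ = ε-closure({0}) = {0,2,6}
'a' @ 1: {1,7,8,9,10,12,14}  (accept∈set)
'c' @ 2: {}  — no active states
rest 'aaacba' ignored (set empty)
after full input: {}  (accept=9 not in)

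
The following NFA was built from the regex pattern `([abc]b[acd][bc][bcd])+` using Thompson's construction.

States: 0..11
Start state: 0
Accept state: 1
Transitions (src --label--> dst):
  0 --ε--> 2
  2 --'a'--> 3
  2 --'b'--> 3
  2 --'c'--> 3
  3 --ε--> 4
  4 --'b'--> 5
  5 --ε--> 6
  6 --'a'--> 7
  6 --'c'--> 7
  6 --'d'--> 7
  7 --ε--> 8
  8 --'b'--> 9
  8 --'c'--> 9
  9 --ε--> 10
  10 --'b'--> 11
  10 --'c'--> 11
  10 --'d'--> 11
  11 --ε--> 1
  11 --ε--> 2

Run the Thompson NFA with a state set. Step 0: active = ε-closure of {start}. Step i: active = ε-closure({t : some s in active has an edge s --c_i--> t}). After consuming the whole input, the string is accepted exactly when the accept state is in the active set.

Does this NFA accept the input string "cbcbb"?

S₀ = ε-closure({0}) = {0,2}
'c' @ 1: {3,4}
'b' @ 2: {5,6}
'c' @ 3: {7,8}
'b' @ 4: {9,10}
'b' @ 5: {1,2,11}  (accept∈set)
end set {1,2,11} — state 1 in

Answer: ACCEPT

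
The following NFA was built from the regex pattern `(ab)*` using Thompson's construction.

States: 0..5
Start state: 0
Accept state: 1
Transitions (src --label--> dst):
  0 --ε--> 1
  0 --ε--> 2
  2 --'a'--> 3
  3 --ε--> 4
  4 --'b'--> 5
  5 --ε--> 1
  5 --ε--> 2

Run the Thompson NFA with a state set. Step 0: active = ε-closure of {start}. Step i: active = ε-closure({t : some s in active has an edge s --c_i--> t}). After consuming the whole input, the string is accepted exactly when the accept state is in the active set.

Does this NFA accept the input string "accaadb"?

S₀ = ε-closure({0}) = {0,1,2}
'a' @ 1: {3,4}
'c' @ 2: {}  — no active states
rest 'caadb' ignored (set empty)
final: {}; accept 1 not in set

Answer: REJECT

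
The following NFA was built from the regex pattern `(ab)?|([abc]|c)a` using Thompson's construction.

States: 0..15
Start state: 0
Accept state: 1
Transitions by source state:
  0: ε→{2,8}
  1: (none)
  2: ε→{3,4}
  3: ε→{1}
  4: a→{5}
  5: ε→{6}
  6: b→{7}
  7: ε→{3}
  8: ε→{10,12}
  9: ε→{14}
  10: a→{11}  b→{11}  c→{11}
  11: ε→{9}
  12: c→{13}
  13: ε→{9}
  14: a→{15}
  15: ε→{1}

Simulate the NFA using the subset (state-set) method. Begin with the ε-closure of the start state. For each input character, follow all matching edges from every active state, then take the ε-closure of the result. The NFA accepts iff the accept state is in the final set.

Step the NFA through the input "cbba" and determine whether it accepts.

S₀ = ε-closure({0}) = {0,1,2,3,4,8,10,12}
'c' @ 1: {9,11,13,14}
'b' @ 2: {}  — state set empty
rest 'ba' ignored (set empty)
end set {} — state 1 not in

Answer: REJECT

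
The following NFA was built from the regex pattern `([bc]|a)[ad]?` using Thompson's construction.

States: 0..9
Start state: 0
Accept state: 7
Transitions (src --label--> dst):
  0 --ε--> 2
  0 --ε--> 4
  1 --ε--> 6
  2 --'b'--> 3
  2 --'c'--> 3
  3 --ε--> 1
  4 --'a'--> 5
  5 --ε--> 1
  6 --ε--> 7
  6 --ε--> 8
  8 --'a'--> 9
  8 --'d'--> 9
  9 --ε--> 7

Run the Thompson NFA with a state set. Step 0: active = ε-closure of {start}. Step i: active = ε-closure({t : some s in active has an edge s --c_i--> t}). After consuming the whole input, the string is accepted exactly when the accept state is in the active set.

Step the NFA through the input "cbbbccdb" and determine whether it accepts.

Answer: REJECT

Steps:
S₀ = ε-closure({0}) = {0,2,4}
'c' @ 1: {1,3,6,7,8}  [accepting]
'b' @ 2: {}  — state set empty
rest 'bbccdb' ignored (set empty)
end set {} — state 7 not in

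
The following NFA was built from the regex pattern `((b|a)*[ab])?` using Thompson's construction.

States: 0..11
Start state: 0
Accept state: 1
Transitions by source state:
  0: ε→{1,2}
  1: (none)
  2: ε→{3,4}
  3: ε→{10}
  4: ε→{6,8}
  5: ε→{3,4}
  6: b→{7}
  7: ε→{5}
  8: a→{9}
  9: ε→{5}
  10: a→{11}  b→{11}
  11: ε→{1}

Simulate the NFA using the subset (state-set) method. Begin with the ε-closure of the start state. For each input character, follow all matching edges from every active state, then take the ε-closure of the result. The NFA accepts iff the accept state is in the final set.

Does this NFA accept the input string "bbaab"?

Answer: ACCEPT

Steps:
initial (ε-close {0}): {0,1,2,3,4,6,8,10}
'b' @ 1: {1,3,4,5,6,7,8,10,11}  ✓accept
'b' @ 2: {1,3,4,5,6,7,8,10,11}  ✓accept
'a' @ 3: {1,3,4,5,6,8,9,10,11}  ✓accept
'a' @ 4: {1,3,4,5,6,8,9,10,11}  ✓accept
'b' @ 5: {1,3,4,5,6,7,8,10,11}  ✓accept
end set {1,3,4,5,6,7,8,10,11} — state 1 in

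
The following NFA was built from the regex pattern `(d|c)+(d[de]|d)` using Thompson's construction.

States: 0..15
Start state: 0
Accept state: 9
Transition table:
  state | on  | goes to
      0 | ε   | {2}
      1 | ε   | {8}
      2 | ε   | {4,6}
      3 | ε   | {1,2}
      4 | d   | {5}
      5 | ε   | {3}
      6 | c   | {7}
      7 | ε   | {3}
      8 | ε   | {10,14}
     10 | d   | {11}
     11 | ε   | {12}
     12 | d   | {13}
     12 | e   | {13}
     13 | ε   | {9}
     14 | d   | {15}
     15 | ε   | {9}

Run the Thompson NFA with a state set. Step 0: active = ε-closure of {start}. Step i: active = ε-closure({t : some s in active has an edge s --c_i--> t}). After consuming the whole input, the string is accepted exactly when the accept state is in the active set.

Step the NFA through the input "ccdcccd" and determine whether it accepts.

Answer: ACCEPT

Derivation:
start: ε-closure({0}) = {0,2,4,6}
'c' @ 1: {1,2,3,4,6,7,8,10,14}
'c' @ 2: {1,2,3,4,6,7,8,10,14}
'd' @ 3: {1,2,3,4,5,6,8,9,10,11,12,14,15}  [accepting]
'c' @ 4: {1,2,3,4,6,7,8,10,14}
'c' @ 5: {1,2,3,4,6,7,8,10,14}
'c' @ 6: {1,2,3,4,6,7,8,10,14}
'd' @ 7: {1,2,3,4,5,6,8,9,10,11,12,14,15}  [accepting]
after full input: {1,2,3,4,5,6,8,9,10,11,12,14,15}  (accept=9 in)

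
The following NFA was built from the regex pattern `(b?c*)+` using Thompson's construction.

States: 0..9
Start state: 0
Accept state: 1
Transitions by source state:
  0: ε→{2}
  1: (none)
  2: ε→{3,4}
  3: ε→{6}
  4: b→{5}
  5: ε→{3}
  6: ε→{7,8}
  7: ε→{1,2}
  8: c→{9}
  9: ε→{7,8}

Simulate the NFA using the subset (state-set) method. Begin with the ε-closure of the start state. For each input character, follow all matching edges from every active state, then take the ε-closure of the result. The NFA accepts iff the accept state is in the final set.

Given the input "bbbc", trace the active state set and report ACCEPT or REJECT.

Answer: ACCEPT

Steps:
start: ε-closure({0}) = {0,1,2,3,4,6,7,8}
'b' @ 1: {1,2,3,4,5,6,7,8}  [accepting]
'b' @ 2: {1,2,3,4,5,6,7,8}  [accepting]
'b' @ 3: {1,2,3,4,5,6,7,8}  [accepting]
'c' @ 4: {1,2,3,4,6,7,8,9}  [accepting]
after full input: {1,2,3,4,6,7,8,9}  (accept=1 in)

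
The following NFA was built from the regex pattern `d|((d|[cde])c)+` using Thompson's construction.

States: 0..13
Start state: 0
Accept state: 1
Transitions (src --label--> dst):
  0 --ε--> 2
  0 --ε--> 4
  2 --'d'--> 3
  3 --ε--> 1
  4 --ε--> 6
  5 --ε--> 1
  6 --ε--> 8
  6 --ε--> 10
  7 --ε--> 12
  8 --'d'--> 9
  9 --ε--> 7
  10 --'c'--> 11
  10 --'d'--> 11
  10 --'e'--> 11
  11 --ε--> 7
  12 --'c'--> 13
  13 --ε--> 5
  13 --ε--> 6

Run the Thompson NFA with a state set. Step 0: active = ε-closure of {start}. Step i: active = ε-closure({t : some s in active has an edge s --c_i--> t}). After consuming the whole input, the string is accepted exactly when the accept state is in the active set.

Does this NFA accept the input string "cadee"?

S₀ = ε-closure({0}) = {0,2,4,6,8,10}
'c' @ 1: {7,11,12}
'a' @ 2: {}  — no active states
rest 'dee' ignored (set empty)
final: {}; accept 1 not in set

Answer: REJECT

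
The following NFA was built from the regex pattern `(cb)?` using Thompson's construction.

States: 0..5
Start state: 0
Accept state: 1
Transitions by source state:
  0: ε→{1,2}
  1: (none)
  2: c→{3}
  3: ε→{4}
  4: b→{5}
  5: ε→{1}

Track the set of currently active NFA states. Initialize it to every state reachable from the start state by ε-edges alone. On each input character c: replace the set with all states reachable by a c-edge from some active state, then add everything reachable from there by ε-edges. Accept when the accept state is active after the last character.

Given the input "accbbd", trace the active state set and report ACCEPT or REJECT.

Answer: REJECT

Trace:
S₀ = ε-closure({0}) = {0,1,2}
'a' @ 1: {}  — dead — no transitions
rest 'ccbbd' ignored (set empty)
final: {}; accept 1 not in set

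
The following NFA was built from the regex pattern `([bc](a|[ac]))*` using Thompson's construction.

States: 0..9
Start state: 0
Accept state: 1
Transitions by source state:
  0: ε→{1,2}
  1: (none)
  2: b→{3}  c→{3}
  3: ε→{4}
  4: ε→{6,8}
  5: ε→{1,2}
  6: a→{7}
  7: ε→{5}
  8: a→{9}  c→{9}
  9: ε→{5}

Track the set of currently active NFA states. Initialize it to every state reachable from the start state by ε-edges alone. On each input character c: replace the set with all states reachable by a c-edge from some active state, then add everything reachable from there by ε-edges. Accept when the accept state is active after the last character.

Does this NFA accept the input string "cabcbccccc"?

start: ε-closure({0}) = {0,1,2}
'c' @ 1: {3,4,6,8}
'a' @ 2: {1,2,5,7,9}  [accepting]
'b' @ 3: {3,4,6,8}
'c' @ 4: {1,2,5,9}  [accepting]
'b' @ 5: {3,4,6,8}
'c' @ 6: {1,2,5,9}  [accepting]
'c' @ 7: {3,4,6,8}
'c' @ 8: {1,2,5,9}  [accepting]
'c' @ 9: {3,4,6,8}
'c' @ 10: {1,2,5,9}  [accepting]
final: {1,2,5,9}; accept 1 in set

Answer: ACCEPT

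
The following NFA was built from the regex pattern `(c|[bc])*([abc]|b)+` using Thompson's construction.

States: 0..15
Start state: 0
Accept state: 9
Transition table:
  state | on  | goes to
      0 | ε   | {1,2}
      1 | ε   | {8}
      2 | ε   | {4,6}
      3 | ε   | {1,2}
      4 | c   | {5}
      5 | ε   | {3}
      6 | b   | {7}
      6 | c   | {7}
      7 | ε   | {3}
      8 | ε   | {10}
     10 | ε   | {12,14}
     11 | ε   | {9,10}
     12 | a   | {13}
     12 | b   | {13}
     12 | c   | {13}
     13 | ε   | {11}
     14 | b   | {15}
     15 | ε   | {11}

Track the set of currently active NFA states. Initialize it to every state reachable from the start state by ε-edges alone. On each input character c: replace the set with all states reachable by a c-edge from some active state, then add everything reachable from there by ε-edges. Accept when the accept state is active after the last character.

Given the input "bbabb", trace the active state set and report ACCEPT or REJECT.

start: ε-closure({0}) = {0,1,2,4,6,8,10,12,14}
'b' @ 1: {1,2,3,4,6,7,8,9,10,11,12,13,14,15}  (accept∈set)
'b' @ 2: {1,2,3,4,6,7,8,9,10,11,12,13,14,15}  (accept∈set)
'a' @ 3: {9,10,11,12,13,14}  (accept∈set)
'b' @ 4: {9,10,11,12,13,14,15}  (accept∈set)
'b' @ 5: {9,10,11,12,13,14,15}  (accept∈set)
final: {9,10,11,12,13,14,15}; accept 9 in set

Answer: ACCEPT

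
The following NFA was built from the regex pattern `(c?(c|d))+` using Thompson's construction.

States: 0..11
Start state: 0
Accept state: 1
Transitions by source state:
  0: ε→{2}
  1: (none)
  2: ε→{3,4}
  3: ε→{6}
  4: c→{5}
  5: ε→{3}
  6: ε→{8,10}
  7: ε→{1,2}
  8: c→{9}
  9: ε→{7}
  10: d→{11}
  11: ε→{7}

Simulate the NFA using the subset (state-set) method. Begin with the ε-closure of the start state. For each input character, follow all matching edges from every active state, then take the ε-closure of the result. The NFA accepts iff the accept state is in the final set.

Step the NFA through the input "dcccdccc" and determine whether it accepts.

Answer: ACCEPT

Derivation:
initial (ε-close {0}): {0,2,3,4,6,8,10}
'd' @ 1: {1,2,3,4,6,7,8,10,11}  ✓accept
'c' @ 2: {1,2,3,4,5,6,7,8,9,10}  ✓accept
'c' @ 3: {1,2,3,4,5,6,7,8,9,10}  ✓accept
'c' @ 4: {1,2,3,4,5,6,7,8,9,10}  ✓accept
'd' @ 5: {1,2,3,4,6,7,8,10,11}  ✓accept
'c' @ 6: {1,2,3,4,5,6,7,8,9,10}  ✓accept
'c' @ 7: {1,2,3,4,5,6,7,8,9,10}  ✓accept
'c' @ 8: {1,2,3,4,5,6,7,8,9,10}  ✓accept
after full input: {1,2,3,4,5,6,7,8,9,10}  (accept=1 in)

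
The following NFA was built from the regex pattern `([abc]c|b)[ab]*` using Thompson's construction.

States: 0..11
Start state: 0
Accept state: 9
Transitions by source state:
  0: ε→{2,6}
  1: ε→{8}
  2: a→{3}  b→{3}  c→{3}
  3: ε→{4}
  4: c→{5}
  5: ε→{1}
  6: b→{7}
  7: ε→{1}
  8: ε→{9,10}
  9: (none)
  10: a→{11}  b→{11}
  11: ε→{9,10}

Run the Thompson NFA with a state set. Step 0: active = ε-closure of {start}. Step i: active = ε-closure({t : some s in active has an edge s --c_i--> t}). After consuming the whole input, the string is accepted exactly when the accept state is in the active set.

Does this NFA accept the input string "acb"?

Answer: ACCEPT

Derivation:
start: ε-closure({0}) = {0,2,6}
'a' @ 1: {3,4}
'c' @ 2: {1,5,8,9,10}  [accepting]
'b' @ 3: {9,10,11}  [accepting]
after full input: {9,10,11}  (accept=9 in)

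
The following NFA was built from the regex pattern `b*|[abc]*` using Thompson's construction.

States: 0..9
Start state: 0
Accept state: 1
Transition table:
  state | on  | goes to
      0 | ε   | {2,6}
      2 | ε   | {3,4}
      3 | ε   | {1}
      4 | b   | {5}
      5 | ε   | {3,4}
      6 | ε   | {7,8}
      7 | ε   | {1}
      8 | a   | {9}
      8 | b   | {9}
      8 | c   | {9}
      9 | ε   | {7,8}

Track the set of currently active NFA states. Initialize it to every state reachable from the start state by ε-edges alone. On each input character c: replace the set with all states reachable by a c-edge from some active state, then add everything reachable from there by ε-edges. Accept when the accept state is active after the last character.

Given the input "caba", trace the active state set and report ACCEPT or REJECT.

Answer: ACCEPT

Derivation:
start: ε-closure({0}) = {0,1,2,3,4,6,7,8}
'c' @ 1: {1,7,8,9}  ✓accept
'a' @ 2: {1,7,8,9}  ✓accept
'b' @ 3: {1,7,8,9}  ✓accept
'a' @ 4: {1,7,8,9}  ✓accept
final: {1,7,8,9}; accept 1 in set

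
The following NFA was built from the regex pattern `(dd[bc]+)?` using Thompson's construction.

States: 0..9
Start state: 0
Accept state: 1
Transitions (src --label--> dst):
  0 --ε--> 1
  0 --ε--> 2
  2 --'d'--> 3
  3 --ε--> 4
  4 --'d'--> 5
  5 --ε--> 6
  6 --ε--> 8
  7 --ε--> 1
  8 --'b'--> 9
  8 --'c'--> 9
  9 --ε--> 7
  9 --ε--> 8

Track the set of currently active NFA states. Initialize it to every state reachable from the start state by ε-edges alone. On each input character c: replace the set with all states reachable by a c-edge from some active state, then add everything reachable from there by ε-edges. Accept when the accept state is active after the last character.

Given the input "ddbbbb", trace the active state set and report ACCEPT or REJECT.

Answer: ACCEPT

Trace:
S₀ = ε-closure({0}) = {0,1,2}
'd' @ 1: {3,4}
'd' @ 2: {5,6,8}
'b' @ 3: {1,7,8,9}  [accepting]
'b' @ 4: {1,7,8,9}  [accepting]
'b' @ 5: {1,7,8,9}  [accepting]
'b' @ 6: {1,7,8,9}  [accepting]
after full input: {1,7,8,9}  (accept=1 in)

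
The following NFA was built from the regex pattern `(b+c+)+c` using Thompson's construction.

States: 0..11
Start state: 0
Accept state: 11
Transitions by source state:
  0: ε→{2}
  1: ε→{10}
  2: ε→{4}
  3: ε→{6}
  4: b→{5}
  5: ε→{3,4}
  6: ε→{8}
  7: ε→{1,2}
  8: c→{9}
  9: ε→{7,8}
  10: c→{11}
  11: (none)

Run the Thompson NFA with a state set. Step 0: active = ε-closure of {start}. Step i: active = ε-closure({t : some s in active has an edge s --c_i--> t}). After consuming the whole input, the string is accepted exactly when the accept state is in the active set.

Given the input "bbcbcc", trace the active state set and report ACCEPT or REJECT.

Answer: ACCEPT

Steps:
S₀ = ε-closure({0}) = {0,2,4}
'b' @ 1: {3,4,5,6,8}
'b' @ 2: {3,4,5,6,8}
'c' @ 3: {1,2,4,7,8,9,10}
'b' @ 4: {3,4,5,6,8}
'c' @ 5: {1,2,4,7,8,9,10}
'c' @ 6: {1,2,4,7,8,9,10,11}  (accept∈set)
end set {1,2,4,7,8,9,10,11} — state 11 in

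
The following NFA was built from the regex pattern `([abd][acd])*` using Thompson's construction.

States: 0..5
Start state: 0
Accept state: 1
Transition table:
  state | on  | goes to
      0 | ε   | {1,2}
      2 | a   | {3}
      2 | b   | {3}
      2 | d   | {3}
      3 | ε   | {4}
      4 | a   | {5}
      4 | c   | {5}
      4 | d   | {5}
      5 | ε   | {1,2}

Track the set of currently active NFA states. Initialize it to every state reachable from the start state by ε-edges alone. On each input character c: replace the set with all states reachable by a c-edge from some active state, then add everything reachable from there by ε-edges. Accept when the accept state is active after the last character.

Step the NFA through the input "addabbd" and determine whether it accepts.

Answer: REJECT

Trace:
start: ε-closure({0}) = {0,1,2}
'a' @ 1: {3,4}
'd' @ 2: {1,2,5}  [accepting]
'd' @ 3: {3,4}
'a' @ 4: {1,2,5}  [accepting]
'b' @ 5: {3,4}
'b' @ 6: {}  — state set empty
rest 'd' ignored (set empty)
final: {}; accept 1 not in set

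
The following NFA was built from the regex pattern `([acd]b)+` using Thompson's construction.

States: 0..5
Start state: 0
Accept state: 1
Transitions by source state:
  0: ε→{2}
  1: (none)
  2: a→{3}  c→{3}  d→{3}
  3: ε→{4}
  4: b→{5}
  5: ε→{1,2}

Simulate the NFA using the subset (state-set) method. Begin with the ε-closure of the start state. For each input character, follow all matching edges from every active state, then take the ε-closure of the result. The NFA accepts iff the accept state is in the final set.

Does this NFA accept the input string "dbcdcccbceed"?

Answer: REJECT

Trace:
S₀ = ε-closure({0}) = {0,2}
'd' @ 1: {3,4}
'b' @ 2: {1,2,5}  ✓accept
'c' @ 3: {3,4}
'd' @ 4: {}  — dead — no transitions
rest 'cccbceed' ignored (set empty)
end set {} — state 1 not in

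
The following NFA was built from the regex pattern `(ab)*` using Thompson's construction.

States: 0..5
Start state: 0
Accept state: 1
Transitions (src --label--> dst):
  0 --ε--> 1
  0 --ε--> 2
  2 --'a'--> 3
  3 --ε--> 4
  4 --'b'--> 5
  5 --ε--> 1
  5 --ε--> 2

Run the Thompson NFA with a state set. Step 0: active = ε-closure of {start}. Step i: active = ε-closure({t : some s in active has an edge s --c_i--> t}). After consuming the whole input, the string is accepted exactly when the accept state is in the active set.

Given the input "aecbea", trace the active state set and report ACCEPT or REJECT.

S₀ = ε-closure({0}) = {0,1,2}
'a' @ 1: {3,4}
'e' @ 2: {}  — no active states
rest 'cbea' ignored (set empty)
end set {} — state 1 not in

Answer: REJECT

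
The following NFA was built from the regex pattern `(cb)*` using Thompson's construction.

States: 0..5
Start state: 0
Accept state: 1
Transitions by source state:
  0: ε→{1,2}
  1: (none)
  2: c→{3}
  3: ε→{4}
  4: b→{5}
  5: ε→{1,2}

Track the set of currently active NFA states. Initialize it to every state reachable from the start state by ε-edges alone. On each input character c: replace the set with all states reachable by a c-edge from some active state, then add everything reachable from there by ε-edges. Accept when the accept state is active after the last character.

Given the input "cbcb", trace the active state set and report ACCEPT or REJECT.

Answer: ACCEPT

Steps:
initial (ε-close {0}): {0,1,2}
'c' @ 1: {3,4}
'b' @ 2: {1,2,5}  [accepting]
'c' @ 3: {3,4}
'b' @ 4: {1,2,5}  [accepting]
end set {1,2,5} — state 1 in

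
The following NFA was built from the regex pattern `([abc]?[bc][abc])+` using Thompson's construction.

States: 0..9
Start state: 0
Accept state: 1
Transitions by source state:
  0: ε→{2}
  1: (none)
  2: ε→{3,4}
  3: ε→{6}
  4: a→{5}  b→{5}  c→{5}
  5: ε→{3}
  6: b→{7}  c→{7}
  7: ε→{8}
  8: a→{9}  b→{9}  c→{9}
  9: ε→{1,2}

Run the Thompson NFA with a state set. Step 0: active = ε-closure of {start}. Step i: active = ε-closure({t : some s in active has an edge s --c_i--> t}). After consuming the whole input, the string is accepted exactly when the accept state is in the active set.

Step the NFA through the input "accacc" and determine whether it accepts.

Answer: ACCEPT

Derivation:
S₀ = ε-closure({0}) = {0,2,3,4,6}
'a' @ 1: {3,5,6}
'c' @ 2: {7,8}
'c' @ 3: {1,2,3,4,6,9}  ✓accept
'a' @ 4: {3,5,6}
'c' @ 5: {7,8}
'c' @ 6: {1,2,3,4,6,9}  ✓accept
end set {1,2,3,4,6,9} — state 1 in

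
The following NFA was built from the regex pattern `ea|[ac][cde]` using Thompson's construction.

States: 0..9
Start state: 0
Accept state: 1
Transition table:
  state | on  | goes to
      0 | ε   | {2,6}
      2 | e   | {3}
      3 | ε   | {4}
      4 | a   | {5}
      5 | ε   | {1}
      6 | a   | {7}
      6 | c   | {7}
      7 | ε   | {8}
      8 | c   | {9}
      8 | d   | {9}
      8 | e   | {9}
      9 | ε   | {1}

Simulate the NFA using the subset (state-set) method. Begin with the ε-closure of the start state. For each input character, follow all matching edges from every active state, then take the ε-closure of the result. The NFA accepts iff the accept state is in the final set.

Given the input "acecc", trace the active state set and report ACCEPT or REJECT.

initial (ε-close {0}): {0,2,6}
'a' @ 1: {7,8}
'c' @ 2: {1,9}  ✓accept
'e' @ 3: {}  — dead — no transitions
rest 'cc' ignored (set empty)
end set {} — state 1 not in

Answer: REJECT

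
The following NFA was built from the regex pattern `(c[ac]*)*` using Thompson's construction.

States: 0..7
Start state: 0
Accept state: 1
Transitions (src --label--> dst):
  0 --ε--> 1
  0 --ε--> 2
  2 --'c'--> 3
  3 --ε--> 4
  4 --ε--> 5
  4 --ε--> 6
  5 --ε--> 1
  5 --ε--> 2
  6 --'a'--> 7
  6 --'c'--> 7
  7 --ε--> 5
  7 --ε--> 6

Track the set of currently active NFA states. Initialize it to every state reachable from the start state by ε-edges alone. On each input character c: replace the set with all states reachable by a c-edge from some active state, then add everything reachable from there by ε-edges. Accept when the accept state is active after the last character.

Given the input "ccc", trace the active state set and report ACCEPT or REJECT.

start: ε-closure({0}) = {0,1,2}
'c' @ 1: {1,2,3,4,5,6}  ✓accept
'c' @ 2: {1,2,3,4,5,6,7}  ✓accept
'c' @ 3: {1,2,3,4,5,6,7}  ✓accept
final: {1,2,3,4,5,6,7}; accept 1 in set

Answer: ACCEPT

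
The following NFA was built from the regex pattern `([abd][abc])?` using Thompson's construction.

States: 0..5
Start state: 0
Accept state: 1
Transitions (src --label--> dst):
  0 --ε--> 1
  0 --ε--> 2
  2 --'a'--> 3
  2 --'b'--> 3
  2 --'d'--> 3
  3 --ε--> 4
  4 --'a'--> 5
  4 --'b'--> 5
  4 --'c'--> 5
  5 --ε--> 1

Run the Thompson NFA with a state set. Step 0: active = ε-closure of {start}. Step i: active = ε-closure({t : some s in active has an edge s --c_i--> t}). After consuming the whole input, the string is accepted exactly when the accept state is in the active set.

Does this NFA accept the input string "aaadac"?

Answer: REJECT

Trace:
start: ε-closure({0}) = {0,1,2}
'a' @ 1: {3,4}
'a' @ 2: {1,5}  (accept∈set)
'a' @ 3: {}  — no active states
rest 'dac' ignored (set empty)
final: {}; accept 1 not in set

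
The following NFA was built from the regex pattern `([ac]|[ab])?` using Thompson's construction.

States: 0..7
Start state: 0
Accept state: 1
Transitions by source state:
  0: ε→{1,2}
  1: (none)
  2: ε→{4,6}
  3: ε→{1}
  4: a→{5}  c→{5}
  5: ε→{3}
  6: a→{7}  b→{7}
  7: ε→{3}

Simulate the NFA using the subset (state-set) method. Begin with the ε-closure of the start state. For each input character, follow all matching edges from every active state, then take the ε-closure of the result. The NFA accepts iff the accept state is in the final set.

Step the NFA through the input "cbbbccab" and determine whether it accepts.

Answer: REJECT

Derivation:
S₀ = ε-closure({0}) = {0,1,2,4,6}
'c' @ 1: {1,3,5}  ✓accept
'b' @ 2: {}  — no active states
rest 'bbccab' ignored (set empty)
final: {}; accept 1 not in set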